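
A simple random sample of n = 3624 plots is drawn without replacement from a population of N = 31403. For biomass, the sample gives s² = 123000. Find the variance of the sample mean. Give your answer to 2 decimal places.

30.02

Under SRS without replacement, Var(ȳ) = (1 − f)·s²/n with f = n/N = 3624/31403 = 0.11540299.
Var(ȳ) = (1 − 0.11540299)·123000/3624 = 0.88459701·33.940397 = 30.023574.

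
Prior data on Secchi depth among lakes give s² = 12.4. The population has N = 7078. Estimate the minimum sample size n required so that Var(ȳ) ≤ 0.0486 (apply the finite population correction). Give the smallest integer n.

247

Without fpc, n₀ = s²/D = 12.4/0.0486 = 255.1440.
With fpc, (1 − n/N)·s²/n ≤ D requires n ≥ n₀/(1 + n₀/N) = 255.1440/(1 + 255.1440/7078) = 246.2667.
Rounding up, n = 247.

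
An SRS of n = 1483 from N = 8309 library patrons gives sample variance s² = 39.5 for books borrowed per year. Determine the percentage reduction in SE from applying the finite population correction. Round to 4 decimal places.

f = n/N = 1483/8309 = 0.17848117.
SE_no-fpc = √(s²/n) = 0.16320294; SE_fpc = √((1−f)s²/n) = 0.14792335.
Ratio = √(1−f) = 0.90637676. Reduction = 100·(1 − 0.90637676) = 9.3623%.

9.3623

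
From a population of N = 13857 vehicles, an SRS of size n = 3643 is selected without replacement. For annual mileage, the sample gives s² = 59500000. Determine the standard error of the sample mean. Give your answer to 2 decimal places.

Under SRS without replacement, Var(ȳ) = (1 − f)·s²/n with f = n/N = 3643/13857 = 0.26289962.
Var(ȳ) = (1 − 0.26289962)·59500000/3643 = 0.73710038·16332.693 = 12038.834.
SE(ȳ) = √(12038.834) = 109.72.

109.72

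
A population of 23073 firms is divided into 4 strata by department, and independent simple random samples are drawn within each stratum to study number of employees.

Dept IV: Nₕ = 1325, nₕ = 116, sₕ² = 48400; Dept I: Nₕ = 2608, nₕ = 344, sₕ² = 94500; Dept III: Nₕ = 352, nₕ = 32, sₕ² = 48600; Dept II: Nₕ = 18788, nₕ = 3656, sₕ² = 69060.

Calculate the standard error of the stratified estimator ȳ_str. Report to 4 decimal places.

3.8355

Var(ȳ_str) = Σₕ Wₕ²(1 − fₕ)sₕ²/nₕ with Wₕ = Nₕ/N, N = 23073.
Dept IV: Wₕ = 0.05742643; term = 0.05742643²·(1 − 0.08754717)·48400/116 = 1.2555136.
Dept I: Wₕ = 0.11303255; term = 0.11303255²·(1 − 0.13190184)·94500/344 = 3.0468372.
Dept III: Wₕ = 0.01525593; term = 0.01525593²·(1 − 0.09090909)·48600/32 = 0.32134445.
Dept II: Wₕ = 0.81428510; term = 0.81428510²·(1 − 0.19459229)·69060/3656 = 10.08763.
Sum = 14.711325.
SE = √(14.711325) = 3.8355.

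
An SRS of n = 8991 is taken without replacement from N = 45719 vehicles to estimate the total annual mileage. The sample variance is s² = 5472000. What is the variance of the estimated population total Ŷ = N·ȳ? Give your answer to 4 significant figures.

1.022 × 10^12

Var(Ŷ) = N²·Var(ȳ) = N²·(1 − n/N)·s²/n.
f = 8991/45719 = 0.19665784; Var(ȳ) = 0.80334216·5472000/8991 = 488.92095.
Var(Ŷ) = 45719² · 488.92095 = 1.0219558 × 10^12.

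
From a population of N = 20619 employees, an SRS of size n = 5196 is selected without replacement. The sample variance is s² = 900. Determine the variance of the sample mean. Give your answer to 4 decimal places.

Under SRS without replacement, Var(ȳ) = (1 − f)·s²/n with f = n/N = 5196/20619 = 0.25200058.
Var(ȳ) = (1 − 0.25200058)·900/5196 = 0.74799942·0.17321016 = 0.1295611.

0.1296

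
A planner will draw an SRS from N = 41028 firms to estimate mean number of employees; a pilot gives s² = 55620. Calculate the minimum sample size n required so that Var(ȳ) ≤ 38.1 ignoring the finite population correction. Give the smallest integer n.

1460

Without fpc, n₀ = s²/D = 55620/38.1 = 1459.8425.
Rounding up, n = 1460.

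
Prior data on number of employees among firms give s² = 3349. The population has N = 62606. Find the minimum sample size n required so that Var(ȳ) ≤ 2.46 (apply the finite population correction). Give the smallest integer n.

1333

Without fpc, n₀ = s²/D = 3349/2.46 = 1361.3821.
With fpc, (1 − n/N)·s²/n ≤ D requires n ≥ n₀/(1 + n₀/N) = 1361.3821/(1 + 1361.3821/62606) = 1332.4086.
Rounding up, n = 1333.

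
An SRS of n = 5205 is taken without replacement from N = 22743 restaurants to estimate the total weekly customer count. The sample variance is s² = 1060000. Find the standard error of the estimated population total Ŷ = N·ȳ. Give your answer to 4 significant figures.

285000

Var(Ŷ) = N²·Var(ȳ) = N²·(1 − n/N)·s²/n.
f = 5205/22743 = 0.22886163; Var(ȳ) = 0.77113837·1060000/5205 = 157.04259.
Var(Ŷ) = 22743² · 157.04259 = 8.1229345 × 10^10.
SE(Ŷ) = √(8.1229345 × 10^10) = 285000.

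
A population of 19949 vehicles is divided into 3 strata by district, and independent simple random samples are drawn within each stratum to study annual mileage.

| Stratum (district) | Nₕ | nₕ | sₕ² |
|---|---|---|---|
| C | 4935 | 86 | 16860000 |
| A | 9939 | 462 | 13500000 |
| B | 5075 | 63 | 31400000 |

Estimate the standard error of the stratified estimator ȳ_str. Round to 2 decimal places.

Var(ȳ_str) = Σₕ Wₕ²(1 − fₕ)sₕ²/nₕ with Wₕ = Nₕ/N, N = 19949.
C: Wₕ = 0.24738082; term = 0.24738082²·(1 − 0.01742655)·16860000/86 = 11788.436.
A: Wₕ = 0.49822046; term = 0.49822046²·(1 − 0.04648355)·13500000/462 = 6916.1293.
B: Wₕ = 0.25439872; term = 0.25439872²·(1 − 0.01241379)·31400000/63 = 31856.198.
Sum = 50560.763.
SE = √(50560.763) = 224.86.

224.86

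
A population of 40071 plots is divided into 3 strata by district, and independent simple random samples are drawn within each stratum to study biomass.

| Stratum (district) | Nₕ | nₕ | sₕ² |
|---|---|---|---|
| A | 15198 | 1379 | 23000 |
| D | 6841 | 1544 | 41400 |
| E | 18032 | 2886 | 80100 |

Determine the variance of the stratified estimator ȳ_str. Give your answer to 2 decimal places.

7.51

Var(ȳ_str) = Σₕ Wₕ²(1 − fₕ)sₕ²/nₕ with Wₕ = Nₕ/N, N = 40071.
A: Wₕ = 0.37927678; term = 0.37927678²·(1 − 0.09073562)·23000/1379 = 2.1815555.
D: Wₕ = 0.17072197; term = 0.17072197²·(1 − 0.22569800)·41400/1544 = 0.60512103.
E: Wₕ = 0.45000125; term = 0.45000125²·(1 − 0.16004880)·80100/2886 = 4.7208226.
Sum = 7.5074991.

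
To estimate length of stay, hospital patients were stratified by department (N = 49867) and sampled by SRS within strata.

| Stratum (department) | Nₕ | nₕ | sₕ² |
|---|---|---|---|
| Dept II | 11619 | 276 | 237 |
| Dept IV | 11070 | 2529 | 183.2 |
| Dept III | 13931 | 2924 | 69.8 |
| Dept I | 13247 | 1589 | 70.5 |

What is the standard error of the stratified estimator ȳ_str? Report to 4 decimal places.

Var(ȳ_str) = Σₕ Wₕ²(1 − fₕ)sₕ²/nₕ with Wₕ = Nₕ/N, N = 49867.
Dept II: Wₕ = 0.23299978; term = 0.23299978²·(1 − 0.02375420)·237/276 = 0.045510275.
Dept IV: Wₕ = 0.22199049; term = 0.22199049²·(1 − 0.22845528)·183.2/2529 = 0.0027542699.
Dept III: Wₕ = 0.27936311; term = 0.27936311²·(1 − 0.20989161)·69.8/2924 = 0.0014719831.
Dept I: Wₕ = 0.26564662; term = 0.26564662²·(1 − 0.11995169)·70.5/1589 = 0.0027553725.
Sum = 0.052491901.
SE = √(0.052491901) = 0.2291.

0.2291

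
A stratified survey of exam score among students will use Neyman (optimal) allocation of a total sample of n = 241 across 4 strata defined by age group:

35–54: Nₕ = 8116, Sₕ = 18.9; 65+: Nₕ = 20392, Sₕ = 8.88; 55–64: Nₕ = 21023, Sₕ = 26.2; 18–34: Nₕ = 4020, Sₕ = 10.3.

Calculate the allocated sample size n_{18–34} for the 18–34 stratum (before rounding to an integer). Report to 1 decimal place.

Neyman allocation: nₕ = n·NₕSₕ / Σⱼ NⱼSⱼ.
Σ NⱼSⱼ = 8116·18.9 + 20392·8.88 + 21023·26.2 + 4020·10.3 = 926681.96.
n_{18–34} = 241·4020·10.3 / 926681.96 = 10.8.

10.8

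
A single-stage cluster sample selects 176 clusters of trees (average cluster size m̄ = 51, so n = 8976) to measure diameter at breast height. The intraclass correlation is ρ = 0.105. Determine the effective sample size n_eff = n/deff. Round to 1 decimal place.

deff = 1 + (51 − 1)·0.105 = 1 + 5.25 = 6.25.
n_eff = 8976 / 6.25 = 1436.2.

1436.2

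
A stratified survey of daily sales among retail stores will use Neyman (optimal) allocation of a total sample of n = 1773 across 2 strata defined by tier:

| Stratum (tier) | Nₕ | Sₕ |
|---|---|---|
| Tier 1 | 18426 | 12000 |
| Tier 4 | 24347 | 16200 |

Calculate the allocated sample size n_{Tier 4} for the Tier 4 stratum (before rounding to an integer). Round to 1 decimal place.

Neyman allocation: nₕ = n·NₕSₕ / Σⱼ NⱼSⱼ.
Σ NⱼSⱼ = 18426·12000 + 24347·16200 = 6.155334 × 10^8.
n_{Tier 4} = 1773·24347·16200 / (6.155334 × 10^8) = 1136.1.

1136.1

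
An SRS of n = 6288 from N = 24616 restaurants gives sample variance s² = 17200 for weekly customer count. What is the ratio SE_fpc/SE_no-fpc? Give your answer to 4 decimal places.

f = n/N = 6288/24616 = 0.25544361.
SE_no-fpc = √(s²/n) = 1.6538951; SE_fpc = √((1−f)s²/n) = 1.4271077.
Ratio = √(1−f) = 0.86287681.

0.8629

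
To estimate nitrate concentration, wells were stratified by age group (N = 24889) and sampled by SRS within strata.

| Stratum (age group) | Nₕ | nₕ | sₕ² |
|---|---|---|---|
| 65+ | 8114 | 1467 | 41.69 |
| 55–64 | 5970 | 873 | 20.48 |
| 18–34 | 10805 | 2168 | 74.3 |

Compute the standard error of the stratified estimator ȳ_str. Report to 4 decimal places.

0.0938

Var(ȳ_str) = Σₕ Wₕ²(1 − fₕ)sₕ²/nₕ with Wₕ = Nₕ/N, N = 24889.
65+: Wₕ = 0.32600747; term = 0.32600747²·(1 − 0.18079862)·41.69/1467 = 0.0024742727.
55–64: Wₕ = 0.23986500; term = 0.23986500²·(1 − 0.14623116)·20.48/873 = 0.0011523643.
18–34: Wₕ = 0.43412753; term = 0.43412753²·(1 − 0.20064785)·74.3/2168 = 0.0051630025.
Sum = 0.0087896395.
SE = √(0.0087896395) = 0.0938.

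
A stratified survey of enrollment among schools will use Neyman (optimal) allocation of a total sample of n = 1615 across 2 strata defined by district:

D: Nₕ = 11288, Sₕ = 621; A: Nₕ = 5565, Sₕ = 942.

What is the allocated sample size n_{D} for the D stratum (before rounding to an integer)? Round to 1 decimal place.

924.0

Neyman allocation: nₕ = n·NₕSₕ / Σⱼ NⱼSⱼ.
Σ NⱼSⱼ = 11288·621 + 5565·942 = 1.2252078 × 10^7.
n_{D} = 1615·11288·621 / (1.2252078 × 10^7) = 924.0.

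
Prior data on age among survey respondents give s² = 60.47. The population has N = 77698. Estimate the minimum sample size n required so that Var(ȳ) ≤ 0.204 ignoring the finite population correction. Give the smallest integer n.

297

Without fpc, n₀ = s²/D = 60.47/0.204 = 296.4216.
Rounding up, n = 297.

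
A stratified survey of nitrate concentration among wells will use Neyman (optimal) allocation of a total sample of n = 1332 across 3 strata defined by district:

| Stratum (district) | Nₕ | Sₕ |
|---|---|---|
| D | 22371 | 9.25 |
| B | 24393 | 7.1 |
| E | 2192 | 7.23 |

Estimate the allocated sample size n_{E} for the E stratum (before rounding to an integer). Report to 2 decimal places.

53.31

Neyman allocation: nₕ = n·NₕSₕ / Σⱼ NⱼSⱼ.
Σ NⱼSⱼ = 22371·9.25 + 24393·7.1 + 2192·7.23 = 395970.21.
n_{E} = 1332·2192·7.23 / 395970.21 = 53.31.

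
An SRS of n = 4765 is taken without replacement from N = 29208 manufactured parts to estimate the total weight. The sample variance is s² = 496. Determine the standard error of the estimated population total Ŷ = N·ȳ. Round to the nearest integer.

8621

Var(Ŷ) = N²·Var(ȳ) = N²·(1 − n/N)·s²/n.
f = 4765/29208 = 0.16314024; Var(ȳ) = 0.83685976·496/4765 = 0.087110691.
Var(Ŷ) = 29208² · 0.087110691 = 7.4314763 × 10^7.
SE(Ŷ) = √(7.4314763 × 10^7) = 8621.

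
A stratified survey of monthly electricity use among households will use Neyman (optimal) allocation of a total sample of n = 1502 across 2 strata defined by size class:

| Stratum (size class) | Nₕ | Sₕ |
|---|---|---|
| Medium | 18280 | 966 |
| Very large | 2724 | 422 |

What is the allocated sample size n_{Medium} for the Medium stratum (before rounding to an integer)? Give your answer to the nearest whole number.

1410

Neyman allocation: nₕ = n·NₕSₕ / Σⱼ NⱼSⱼ.
Σ NⱼSⱼ = 18280·966 + 2724·422 = 1.8808008 × 10^7.
n_{Medium} = 1502·18280·966 / (1.8808008 × 10^7) = 1410.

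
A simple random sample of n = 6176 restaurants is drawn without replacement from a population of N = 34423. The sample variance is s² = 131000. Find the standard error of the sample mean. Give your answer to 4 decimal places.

4.1720

Under SRS without replacement, Var(ȳ) = (1 − f)·s²/n with f = n/N = 6176/34423 = 0.17941493.
Var(ȳ) = (1 − 0.17941493)·131000/6176 = 0.82058507·21.21114 = 17.405545.
SE(ȳ) = √(17.405545) = 4.1720.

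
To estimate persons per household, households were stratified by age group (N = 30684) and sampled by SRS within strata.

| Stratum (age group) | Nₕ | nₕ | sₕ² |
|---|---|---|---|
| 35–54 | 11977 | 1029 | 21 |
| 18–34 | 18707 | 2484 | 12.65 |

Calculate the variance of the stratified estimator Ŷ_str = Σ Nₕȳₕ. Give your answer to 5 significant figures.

Var(Ŷ_str) = Σₕ Nₕ²(1 − fₕ)sₕ²/nₕ.
35–54: 11977²·(1 − 1029/11977)·21/1029 = 2.676004 × 10^6.
18–34: 18707²·(1 − 2484/18707)·12.65/2484 = 1.5455186 × 10^6.
Sum = 4.2215226 × 10^6.

4.2215 × 10^6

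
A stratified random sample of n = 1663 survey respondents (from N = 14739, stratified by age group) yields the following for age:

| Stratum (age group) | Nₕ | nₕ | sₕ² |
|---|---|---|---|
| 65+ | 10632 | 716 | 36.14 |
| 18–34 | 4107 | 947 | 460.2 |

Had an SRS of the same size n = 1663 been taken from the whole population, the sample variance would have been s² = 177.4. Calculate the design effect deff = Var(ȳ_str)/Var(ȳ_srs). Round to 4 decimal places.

Var(ȳ_str) = Σ Wₕ²(1−fₕ)sₕ²/nₕ with Wₕ = Nₕ/14739:
  65+: (10632/14739)²·(1−716/10632)·36.14/716 = 0.024495741
  18–34: (4107/14739)²·(1−947/4107)·460.2/947 = 0.029031694
  → Var(ȳ_str) = 0.053527435.
Var(ȳ_srs) = (1 − 1663/14739)·177.4/1663 = 0.09463859.
deff = 0.053527435 / 0.09463859 = 0.5656.

0.5656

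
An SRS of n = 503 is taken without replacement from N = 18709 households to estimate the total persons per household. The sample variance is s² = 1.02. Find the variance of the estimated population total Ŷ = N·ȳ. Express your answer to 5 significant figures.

Var(Ŷ) = N²·Var(ȳ) = N²·(1 − n/N)·s²/n.
f = 503/18709 = 0.02688546; Var(ȳ) = 0.97311454·1.02/503 = 0.0019733138.
Var(Ŷ) = 18709² · 0.0019733138 = 690712.48.

690710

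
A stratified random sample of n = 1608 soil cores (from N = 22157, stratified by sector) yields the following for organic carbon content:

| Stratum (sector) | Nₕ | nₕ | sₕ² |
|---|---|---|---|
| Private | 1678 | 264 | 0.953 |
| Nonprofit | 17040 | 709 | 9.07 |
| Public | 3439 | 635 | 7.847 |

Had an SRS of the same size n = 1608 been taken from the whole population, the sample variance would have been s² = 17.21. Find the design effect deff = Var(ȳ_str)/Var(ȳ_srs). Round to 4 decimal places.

0.7568

Var(ȳ_str) = Σ Wₕ²(1−fₕ)sₕ²/nₕ with Wₕ = Nₕ/22157:
  Private: (1678/22157)²·(1−264/1678)·0.953/264 = 1.7446504 × 10^-5
  Nonprofit: (17040/22157)²·(1−709/17040)·9.07/709 = 0.007251394
  Public: (3439/22157)²·(1−635/3439)·7.847/635 = 2.4272706 × 10^-4
  → Var(ȳ_str) = 0.0075115676.
Var(ȳ_srs) = (1 − 1608/22157)·17.21/1608 = 0.0099260066.
deff = 0.0075115676 / 0.0099260066 = 0.7568.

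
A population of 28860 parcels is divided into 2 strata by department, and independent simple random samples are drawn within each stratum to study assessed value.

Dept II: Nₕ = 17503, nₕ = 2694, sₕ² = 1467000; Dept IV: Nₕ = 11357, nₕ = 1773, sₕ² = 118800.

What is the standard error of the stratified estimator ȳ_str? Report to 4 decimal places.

Var(ȳ_str) = Σₕ Wₕ²(1 − fₕ)sₕ²/nₕ with Wₕ = Nₕ/N, N = 28860.
Dept II: Wₕ = 0.60647956; term = 0.60647956²·(1 − 0.15391647)·1467000/2694 = 169.46425.
Dept IV: Wₕ = 0.39352044; term = 0.39352044²·(1 − 0.15611517)·118800/1773 = 8.7563978.
Sum = 178.22065.
SE = √(178.22065) = 13.3499.

13.3499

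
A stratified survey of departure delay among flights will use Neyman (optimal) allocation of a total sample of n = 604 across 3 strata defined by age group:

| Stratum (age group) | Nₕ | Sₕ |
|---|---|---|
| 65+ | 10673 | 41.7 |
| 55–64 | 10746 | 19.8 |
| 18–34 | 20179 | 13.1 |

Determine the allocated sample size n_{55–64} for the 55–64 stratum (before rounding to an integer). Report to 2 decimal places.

139.36

Neyman allocation: nₕ = n·NₕSₕ / Σⱼ NⱼSⱼ.
Σ NⱼSⱼ = 10673·41.7 + 10746·19.8 + 20179·13.1 = 922179.8.
n_{55–64} = 604·10746·19.8 / 922179.8 = 139.36.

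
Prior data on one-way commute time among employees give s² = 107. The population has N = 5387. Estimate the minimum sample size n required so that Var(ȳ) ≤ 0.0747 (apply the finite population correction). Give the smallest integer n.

Without fpc, n₀ = s²/D = 107/0.0747 = 1432.3963.
With fpc, (1 − n/N)·s²/n ≤ D requires n ≥ n₀/(1 + n₀/N) = 1432.3963/(1 + 1432.3963/5387) = 1131.5252.
Rounding up, n = 1132.

1132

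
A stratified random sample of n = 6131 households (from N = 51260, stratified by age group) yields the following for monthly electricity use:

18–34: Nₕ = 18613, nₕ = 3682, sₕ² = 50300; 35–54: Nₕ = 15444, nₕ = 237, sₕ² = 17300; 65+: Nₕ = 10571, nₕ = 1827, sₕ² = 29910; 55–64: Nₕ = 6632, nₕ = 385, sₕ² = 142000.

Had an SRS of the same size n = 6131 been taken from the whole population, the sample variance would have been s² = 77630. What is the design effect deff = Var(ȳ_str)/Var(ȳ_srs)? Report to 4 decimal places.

Var(ȳ_str) = Σ Wₕ²(1−fₕ)sₕ²/nₕ with Wₕ = Nₕ/51260:
  18–34: (18613/51260)²·(1−3682/18613)·50300/3682 = 1.4448816
  35–54: (15444/51260)²·(1−237/15444)·17300/237 = 6.5244498
  65+: (10571/51260)²·(1−1827/10571)·29910/1827 = 0.57589974
  55–64: (6632/51260)²·(1−385/6632)·142000/385 = 5.8154916
  → Var(ȳ_str) = 14.360723.
Var(ȳ_srs) = (1 − 6131/51260)·77630/6131 = 11.147446.
deff = 14.360723 / 11.147446 = 1.2883.

1.2883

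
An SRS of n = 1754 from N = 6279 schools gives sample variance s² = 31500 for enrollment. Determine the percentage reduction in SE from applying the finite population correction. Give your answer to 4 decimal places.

15.1085

f = n/N = 1754/6279 = 0.27934384.
SE_no-fpc = √(s²/n) = 4.2378003; SE_fpc = √((1−f)s²/n) = 3.5975309.
Ratio = √(1−f) = 0.84891469. Reduction = 100·(1 − 0.84891469) = 15.1085%.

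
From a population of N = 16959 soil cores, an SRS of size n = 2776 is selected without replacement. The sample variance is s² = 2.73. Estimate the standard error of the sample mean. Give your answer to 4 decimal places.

Under SRS without replacement, Var(ȳ) = (1 − f)·s²/n with f = n/N = 2776/16959 = 0.16368890.
Var(ȳ) = (1 − 0.16368890)·2.73/2776 = 0.83631110·9.8342939 × 10^-4 = 8.2245292 × 10^-4.
SE(ȳ) = √(8.2245292 × 10^-4) = 0.0287.

0.0287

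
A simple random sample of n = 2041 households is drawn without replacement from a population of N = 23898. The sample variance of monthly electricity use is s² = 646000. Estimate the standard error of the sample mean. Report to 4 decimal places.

Under SRS without replacement, Var(ȳ) = (1 − f)·s²/n with f = n/N = 2041/23898 = 0.08540464.
Var(ȳ) = (1 − 0.08540464)·646000/2041 = 0.91459536·316.51151 = 289.47996.
SE(ȳ) = √(289.47996) = 17.0141.

17.0141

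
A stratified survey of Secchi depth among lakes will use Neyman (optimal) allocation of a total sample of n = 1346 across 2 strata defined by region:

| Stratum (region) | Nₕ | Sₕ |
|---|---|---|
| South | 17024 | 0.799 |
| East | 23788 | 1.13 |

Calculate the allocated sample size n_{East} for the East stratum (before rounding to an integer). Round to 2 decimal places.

Neyman allocation: nₕ = n·NₕSₕ / Σⱼ NⱼSⱼ.
Σ NⱼSⱼ = 17024·0.799 + 23788·1.13 = 40482.616.
n_{East} = 1346·23788·1.13 / 40482.616 = 893.74.

893.74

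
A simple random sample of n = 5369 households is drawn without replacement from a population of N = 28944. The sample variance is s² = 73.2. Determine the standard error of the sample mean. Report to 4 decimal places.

0.1054

Under SRS without replacement, Var(ȳ) = (1 − f)·s²/n with f = n/N = 5369/28944 = 0.18549613.
Var(ȳ) = (1 − 0.18549613)·73.2/5369 = 0.81450387·0.013633824 = 0.011104802.
SE(ȳ) = √(0.011104802) = 0.1054.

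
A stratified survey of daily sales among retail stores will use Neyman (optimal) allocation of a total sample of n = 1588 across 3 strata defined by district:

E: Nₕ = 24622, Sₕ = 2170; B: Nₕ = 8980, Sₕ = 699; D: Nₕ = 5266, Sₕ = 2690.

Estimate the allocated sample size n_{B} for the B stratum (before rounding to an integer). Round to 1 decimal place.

Neyman allocation: nₕ = n·NₕSₕ / Σⱼ NⱼSⱼ.
Σ NⱼSⱼ = 24622·2170 + 8980·699 + 5266·2690 = 7.38723 × 10^7.
n_{B} = 1588·8980·699 / (7.38723 × 10^7) = 134.9.

134.9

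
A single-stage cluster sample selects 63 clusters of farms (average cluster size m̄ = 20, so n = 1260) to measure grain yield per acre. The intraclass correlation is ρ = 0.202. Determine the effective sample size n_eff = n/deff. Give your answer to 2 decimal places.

deff = 1 + (20 − 1)·0.202 = 1 + 3.838 = 4.838.
n_eff = 1260 / 4.838 = 260.44.

260.44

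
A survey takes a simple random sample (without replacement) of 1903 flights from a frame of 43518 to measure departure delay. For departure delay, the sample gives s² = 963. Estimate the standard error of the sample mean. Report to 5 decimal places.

0.69564

Under SRS without replacement, Var(ȳ) = (1 − f)·s²/n with f = n/N = 1903/43518 = 0.04372903.
Var(ȳ) = (1 − 0.04372903)·963/1903 = 0.95627097·0.50604309 = 0.48391432.
SE(ȳ) = √(0.48391432) = 0.69564.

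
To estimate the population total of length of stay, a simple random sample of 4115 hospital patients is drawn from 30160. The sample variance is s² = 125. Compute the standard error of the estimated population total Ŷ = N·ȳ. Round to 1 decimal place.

Var(Ŷ) = N²·Var(ȳ) = N²·(1 − n/N)·s²/n.
f = 4115/30160 = 0.13643899; Var(ȳ) = 0.86356101·125/4115 = 0.026232108.
Var(Ŷ) = 30160² · 0.026232108 = 2.3861397 × 10^7.
SE(Ŷ) = √(2.3861397 × 10^7) = 4884.8.

4884.8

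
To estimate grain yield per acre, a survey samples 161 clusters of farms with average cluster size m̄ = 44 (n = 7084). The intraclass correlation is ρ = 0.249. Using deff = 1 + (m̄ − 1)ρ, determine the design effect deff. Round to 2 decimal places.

11.71

deff = 1 + (44 − 1)·0.249 = 1 + 10.707 = 11.707.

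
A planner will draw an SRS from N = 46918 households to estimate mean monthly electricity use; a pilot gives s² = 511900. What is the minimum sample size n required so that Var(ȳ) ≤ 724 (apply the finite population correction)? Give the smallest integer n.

697

Without fpc, n₀ = s²/D = 511900/724 = 707.0442.
With fpc, (1 − n/N)·s²/n ≤ D requires n ≥ n₀/(1 + n₀/N) = 707.0442/(1 + 707.0442/46918) = 696.5474.
Rounding up, n = 697.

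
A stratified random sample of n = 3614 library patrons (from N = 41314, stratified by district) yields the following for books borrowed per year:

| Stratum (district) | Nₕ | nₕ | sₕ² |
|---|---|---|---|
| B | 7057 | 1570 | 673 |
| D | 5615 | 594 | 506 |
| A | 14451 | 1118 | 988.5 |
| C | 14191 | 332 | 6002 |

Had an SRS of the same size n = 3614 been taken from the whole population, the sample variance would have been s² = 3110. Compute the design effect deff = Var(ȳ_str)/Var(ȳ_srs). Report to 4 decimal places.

2.8101

Var(ȳ_str) = Σ Wₕ²(1−fₕ)sₕ²/nₕ with Wₕ = Nₕ/41314:
  B: (7057/41314)²·(1−1570/7057)·673/1570 = 0.0097246952
  D: (5615/41314)²·(1−594/5615)·506/594 = 0.014070501
  A: (14451/41314)²·(1−1118/14451)·988.5/1118 = 0.099808185
  C: (14191/41314)²·(1−332/14191)·6002/332 = 2.0830913
  → Var(ȳ_str) = 2.2066947.
Var(ȳ_srs) = (1 − 3614/41314)·3110/3614 = 0.78526519.
deff = 2.2066947 / 0.78526519 = 2.8101.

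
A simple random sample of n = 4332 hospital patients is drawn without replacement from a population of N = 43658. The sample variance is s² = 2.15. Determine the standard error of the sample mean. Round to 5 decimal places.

0.02114

Under SRS without replacement, Var(ȳ) = (1 − f)·s²/n with f = n/N = 4332/43658 = 0.09922580.
Var(ȳ) = (1 − 0.09922580)·2.15/4332 = 0.90077420·4.9630656 × 10^-4 = 4.4706014 × 10^-4.
SE(ȳ) = √(4.4706014 × 10^-4) = 0.02114.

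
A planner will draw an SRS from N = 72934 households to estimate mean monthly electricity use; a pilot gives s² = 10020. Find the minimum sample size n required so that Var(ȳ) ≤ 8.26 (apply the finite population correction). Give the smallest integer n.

Without fpc, n₀ = s²/D = 10020/8.26 = 1213.0751.
With fpc, (1 − n/N)·s²/n ≤ D requires n ≥ n₀/(1 + n₀/N) = 1213.0751/(1 + 1213.0751/72934) = 1193.2287.
Rounding up, n = 1194.

1194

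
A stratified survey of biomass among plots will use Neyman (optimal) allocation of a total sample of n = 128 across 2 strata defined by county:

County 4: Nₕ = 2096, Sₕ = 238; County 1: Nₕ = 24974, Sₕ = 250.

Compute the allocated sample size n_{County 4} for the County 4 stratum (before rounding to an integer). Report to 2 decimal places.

9.47

Neyman allocation: nₕ = n·NₕSₕ / Σⱼ NⱼSⱼ.
Σ NⱼSⱼ = 2096·238 + 24974·250 = 6.742348 × 10^6.
n_{County 4} = 128·2096·238 / (6.742348 × 10^6) = 9.47.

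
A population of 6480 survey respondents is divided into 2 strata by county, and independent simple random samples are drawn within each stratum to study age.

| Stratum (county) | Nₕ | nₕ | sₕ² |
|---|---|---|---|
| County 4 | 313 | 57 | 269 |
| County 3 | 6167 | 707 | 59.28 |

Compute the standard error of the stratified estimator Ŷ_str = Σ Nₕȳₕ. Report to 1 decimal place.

1789.3

Var(Ŷ_str) = Σₕ Nₕ²(1 − fₕ)sₕ²/nₕ.
County 4: 313²·(1 − 57/313)·269/57 = 378147.93.
County 3: 6167²·(1 − 707/6167)·59.28/707 = 2.8232892 × 10^6.
Sum = 3.2014371 × 10^6.
SE = √(3.2014371 × 10^6) = 1789.3.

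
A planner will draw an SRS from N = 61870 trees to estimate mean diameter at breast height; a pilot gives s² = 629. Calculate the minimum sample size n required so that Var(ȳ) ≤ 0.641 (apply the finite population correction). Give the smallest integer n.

Without fpc, n₀ = s²/D = 629/0.641 = 981.2793.
With fpc, (1 − n/N)·s²/n ≤ D requires n ≥ n₀/(1 + n₀/N) = 981.2793/(1 + 981.2793/61870) = 965.9589.
Rounding up, n = 966.

966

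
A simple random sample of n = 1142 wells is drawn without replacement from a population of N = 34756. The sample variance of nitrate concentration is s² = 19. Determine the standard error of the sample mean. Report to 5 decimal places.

Under SRS without replacement, Var(ȳ) = (1 − f)·s²/n with f = n/N = 1142/34756 = 0.03285764.
Var(ȳ) = (1 − 0.03285764)·19/1142 = 0.96714236·0.016637478 = 0.01609081.
SE(ȳ) = √(0.01609081) = 0.12685.

0.12685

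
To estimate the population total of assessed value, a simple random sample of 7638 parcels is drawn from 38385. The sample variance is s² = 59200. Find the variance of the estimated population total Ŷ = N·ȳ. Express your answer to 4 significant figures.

Var(Ŷ) = N²·Var(ȳ) = N²·(1 − n/N)·s²/n.
f = 7638/38385 = 0.19898398; Var(ȳ) = 0.80101602·59200/7638 = 6.208451.
Var(Ŷ) = 38385² · 6.208451 = 9.1475828 × 10^9.

9.148 × 10^9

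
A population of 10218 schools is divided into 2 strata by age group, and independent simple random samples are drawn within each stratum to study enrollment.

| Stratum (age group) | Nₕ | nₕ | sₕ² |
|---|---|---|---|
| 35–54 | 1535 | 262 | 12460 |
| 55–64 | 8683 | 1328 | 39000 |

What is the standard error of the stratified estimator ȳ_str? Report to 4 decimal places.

4.3421

Var(ȳ_str) = Σₕ Wₕ²(1 − fₕ)sₕ²/nₕ with Wₕ = Nₕ/N, N = 10218.
35–54: Wₕ = 0.15022509; term = 0.15022509²·(1 − 0.17068404)·12460/262 = 0.89006503.
55–64: Wₕ = 0.84977491; term = 0.84977491²·(1 − 0.15294253)·39000/1328 = 17.963345.
Sum = 18.85341.
SE = √(18.85341) = 4.3421.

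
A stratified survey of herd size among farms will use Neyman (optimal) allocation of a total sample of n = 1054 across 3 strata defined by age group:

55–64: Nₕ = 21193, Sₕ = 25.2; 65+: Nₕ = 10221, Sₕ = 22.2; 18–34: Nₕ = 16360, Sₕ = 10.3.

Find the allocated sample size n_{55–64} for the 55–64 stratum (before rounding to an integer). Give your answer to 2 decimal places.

605.61

Neyman allocation: nₕ = n·NₕSₕ / Σⱼ NⱼSⱼ.
Σ NⱼSⱼ = 21193·25.2 + 10221·22.2 + 16360·10.3 = 929477.8.
n_{55–64} = 1054·21193·25.2 / 929477.8 = 605.61.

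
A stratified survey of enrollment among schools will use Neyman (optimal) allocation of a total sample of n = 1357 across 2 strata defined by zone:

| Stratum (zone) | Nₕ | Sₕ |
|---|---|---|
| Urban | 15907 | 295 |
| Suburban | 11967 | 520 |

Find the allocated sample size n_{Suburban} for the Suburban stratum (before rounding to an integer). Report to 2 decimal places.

Neyman allocation: nₕ = n·NₕSₕ / Σⱼ NⱼSⱼ.
Σ NⱼSⱼ = 15907·295 + 11967·520 = 1.0915405 × 10^7.
n_{Suburban} = 1357·11967·520 / (1.0915405 × 10^7) = 773.62.

773.62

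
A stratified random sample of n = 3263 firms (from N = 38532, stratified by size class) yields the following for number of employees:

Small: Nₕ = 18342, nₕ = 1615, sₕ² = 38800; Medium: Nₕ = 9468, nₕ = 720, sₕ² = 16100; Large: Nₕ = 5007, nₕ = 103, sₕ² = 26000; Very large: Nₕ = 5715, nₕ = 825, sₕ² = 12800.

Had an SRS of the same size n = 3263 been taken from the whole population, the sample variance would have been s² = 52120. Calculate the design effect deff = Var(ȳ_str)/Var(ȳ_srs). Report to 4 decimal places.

Var(ȳ_str) = Σ Wₕ²(1−fₕ)sₕ²/nₕ with Wₕ = Nₕ/38532:
  Small: (18342/38532)²·(1−1615/18342)·38800/1615 = 4.9645609
  Medium: (9468/38532)²·(1−720/9468)·16100/720 = 1.2474332
  Large: (5007/38532)²·(1−103/5007)·26000/103 = 4.1746596
  Very large: (5715/38532)²·(1−825/5715)·12800/825 = 0.29203709
  → Var(ȳ_str) = 10.678691.
Var(ȳ_srs) = (1 − 3263/38532)·52120/3263 = 14.620389.
deff = 10.678691 / 14.620389 = 0.7304.

0.7304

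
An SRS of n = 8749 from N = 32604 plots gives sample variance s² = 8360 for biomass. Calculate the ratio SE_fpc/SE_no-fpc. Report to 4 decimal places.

f = n/N = 8749/32604 = 0.26834131.
SE_no-fpc = √(s²/n) = 0.97751613; SE_fpc = √((1−f)s²/n) = 0.83613846.
Ratio = √(1−f) = 0.85537050.

0.8554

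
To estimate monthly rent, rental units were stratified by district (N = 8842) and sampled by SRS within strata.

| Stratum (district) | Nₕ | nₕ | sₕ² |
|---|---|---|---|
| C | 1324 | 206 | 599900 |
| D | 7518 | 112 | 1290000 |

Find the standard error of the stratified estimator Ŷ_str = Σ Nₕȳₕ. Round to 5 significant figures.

Var(Ŷ_str) = Σₕ Nₕ²(1 − fₕ)sₕ²/nₕ.
C: 1324²·(1 − 206/1324)·599900/206 = 4.3106368 × 10^9.
D: 7518²·(1 − 112/7518)·1290000/112 = 6.412948 × 10^11.
Sum = 6.4560544 × 10^11.
SE = √(6.4560544 × 10^11) = 803500.

803500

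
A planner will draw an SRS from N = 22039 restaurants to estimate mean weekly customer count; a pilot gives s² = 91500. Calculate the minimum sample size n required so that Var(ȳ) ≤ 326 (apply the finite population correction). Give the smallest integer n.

Without fpc, n₀ = s²/D = 91500/326 = 280.6748.
With fpc, (1 − n/N)·s²/n ≤ D requires n ≥ n₀/(1 + n₀/N) = 280.6748/(1 + 280.6748/22039) = 277.1453.
Rounding up, n = 278.

278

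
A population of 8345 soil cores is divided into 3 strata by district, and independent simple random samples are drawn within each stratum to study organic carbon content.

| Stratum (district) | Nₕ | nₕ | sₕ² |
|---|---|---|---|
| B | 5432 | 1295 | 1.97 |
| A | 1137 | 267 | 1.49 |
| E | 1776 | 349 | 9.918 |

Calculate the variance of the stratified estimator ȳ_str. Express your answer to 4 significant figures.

Var(ȳ_str) = Σₕ Wₕ²(1 − fₕ)sₕ²/nₕ with Wₕ = Nₕ/N, N = 8345.
B: Wₕ = 0.65092870; term = 0.65092870²·(1 − 0.23840206)·1.97/1295 = 4.9089551 × 10^-4.
A: Wₕ = 0.13624925; term = 0.13624925²·(1 − 0.23482850)·1.49/267 = 7.9268756 × 10^-5.
E: Wₕ = 0.21282205; term = 0.21282205²·(1 − 0.19650901)·9.918/349 = 0.00103422.
Sum = 0.0016043843.

0.001604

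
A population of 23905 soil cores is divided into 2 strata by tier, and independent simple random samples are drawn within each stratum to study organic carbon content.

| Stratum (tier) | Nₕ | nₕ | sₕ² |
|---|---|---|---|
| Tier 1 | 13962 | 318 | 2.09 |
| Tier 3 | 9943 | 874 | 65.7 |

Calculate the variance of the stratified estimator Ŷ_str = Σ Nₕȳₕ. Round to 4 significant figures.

Var(Ŷ_str) = Σₕ Nₕ²(1 − fₕ)sₕ²/nₕ.
Tier 1: 13962²·(1 − 318/13962)·2.09/318 = 1.2520121 × 10^6.
Tier 3: 9943²·(1 − 874/9943)·65.7/874 = 6.778456 × 10^6.
Sum = 8.0304681 × 10^6.

8.030 × 10^6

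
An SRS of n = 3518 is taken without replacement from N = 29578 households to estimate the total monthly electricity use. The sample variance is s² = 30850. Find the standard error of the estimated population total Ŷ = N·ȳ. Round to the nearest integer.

82215

Var(Ŷ) = N²·Var(ȳ) = N²·(1 − n/N)·s²/n.
f = 3518/29578 = 0.11893975; Var(ȳ) = 0.88106025·30850/3518 = 7.7261821.
Var(Ŷ) = 29578² · 7.7261821 = 6.7593129 × 10^9.
SE(Ŷ) = √(6.7593129 × 10^9) = 82215.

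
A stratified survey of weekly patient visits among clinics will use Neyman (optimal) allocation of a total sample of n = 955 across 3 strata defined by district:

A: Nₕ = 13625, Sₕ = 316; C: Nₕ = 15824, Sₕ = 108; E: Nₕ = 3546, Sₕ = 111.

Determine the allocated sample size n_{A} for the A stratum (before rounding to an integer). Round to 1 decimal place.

Neyman allocation: nₕ = n·NₕSₕ / Σⱼ NⱼSⱼ.
Σ NⱼSⱼ = 13625·316 + 15824·108 + 3546·111 = 6.408098 × 10^6.
n_{A} = 955·13625·316 / (6.408098 × 10^6) = 641.6.

641.6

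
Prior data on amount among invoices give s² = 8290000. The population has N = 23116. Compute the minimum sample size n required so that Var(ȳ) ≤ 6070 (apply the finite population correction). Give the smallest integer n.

1290

Without fpc, n₀ = s²/D = 8290000/6070 = 1365.7331.
With fpc, (1 − n/N)·s²/n ≤ D requires n ≥ n₀/(1 + n₀/N) = 1365.7331/(1 + 1365.7331/23116) = 1289.5446.
Rounding up, n = 1290.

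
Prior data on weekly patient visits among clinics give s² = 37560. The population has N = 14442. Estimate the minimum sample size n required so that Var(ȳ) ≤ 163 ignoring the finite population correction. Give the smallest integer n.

231

Without fpc, n₀ = s²/D = 37560/163 = 230.4294.
Rounding up, n = 231.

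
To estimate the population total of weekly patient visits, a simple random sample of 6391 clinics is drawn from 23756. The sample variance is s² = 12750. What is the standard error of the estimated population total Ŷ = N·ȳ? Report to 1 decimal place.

Var(Ŷ) = N²·Var(ȳ) = N²·(1 − n/N)·s²/n.
f = 6391/23756 = 0.26902677; Var(ȳ) = 0.73097323·12750/6391 = 1.4582864.
Var(Ŷ) = 23756² · 1.4582864 = 8.2298034 × 10^8.
SE(Ŷ) = √(8.2298034 × 10^8) = 28687.6.

28687.6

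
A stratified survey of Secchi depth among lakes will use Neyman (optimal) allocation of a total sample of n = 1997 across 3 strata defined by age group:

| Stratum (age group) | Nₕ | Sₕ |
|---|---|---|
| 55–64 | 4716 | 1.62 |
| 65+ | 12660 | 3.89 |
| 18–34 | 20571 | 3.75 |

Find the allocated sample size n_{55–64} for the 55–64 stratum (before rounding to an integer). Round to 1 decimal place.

113.8

Neyman allocation: nₕ = n·NₕSₕ / Σⱼ NⱼSⱼ.
Σ NⱼSⱼ = 4716·1.62 + 12660·3.89 + 20571·3.75 = 134028.57.
n_{55–64} = 1997·4716·1.62 / 134028.57 = 113.8.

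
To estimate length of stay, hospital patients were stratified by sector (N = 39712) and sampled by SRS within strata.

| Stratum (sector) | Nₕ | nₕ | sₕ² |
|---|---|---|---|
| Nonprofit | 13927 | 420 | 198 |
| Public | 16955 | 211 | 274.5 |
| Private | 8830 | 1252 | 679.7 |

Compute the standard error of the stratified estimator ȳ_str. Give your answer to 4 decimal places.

Var(ȳ_str) = Σₕ Wₕ²(1 − fₕ)sₕ²/nₕ with Wₕ = Nₕ/N, N = 39712.
Nonprofit: Wₕ = 0.35070004; term = 0.35070004²·(1 − 0.03015725)·198/420 = 0.05623269.
Public: Wₕ = 0.42694903; term = 0.42694903²·(1 − 0.01244471)·274.5/211 = 0.23419272.
Private: Wₕ = 0.22235093; term = 0.22235093²·(1 − 0.14178935)·679.7/1252 = 0.023034815.
Sum = 0.31346023.
SE = √(0.31346023) = 0.5599.

0.5599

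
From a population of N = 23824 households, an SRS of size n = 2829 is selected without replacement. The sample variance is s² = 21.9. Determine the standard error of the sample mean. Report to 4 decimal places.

Under SRS without replacement, Var(ȳ) = (1 − f)·s²/n with f = n/N = 2829/23824 = 0.11874580.
Var(ȳ) = (1 − 0.11874580)·21.9/2829 = 0.88125420·0.0077412513 = 0.0068220102.
SE(ȳ) = √(0.0068220102) = 0.0826.

0.0826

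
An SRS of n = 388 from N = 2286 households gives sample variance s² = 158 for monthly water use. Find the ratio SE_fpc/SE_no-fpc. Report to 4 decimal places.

0.9112

f = n/N = 388/2286 = 0.16972878.
SE_no-fpc = √(s²/n) = 0.63813517; SE_fpc = √((1−f)s²/n) = 0.58146379.
Ratio = √(1−f) = 0.91119219.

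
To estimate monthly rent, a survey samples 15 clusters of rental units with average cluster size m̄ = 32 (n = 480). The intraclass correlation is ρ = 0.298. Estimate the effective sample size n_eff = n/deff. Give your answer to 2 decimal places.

deff = 1 + (32 − 1)·0.298 = 1 + 9.238 = 10.238.
n_eff = 480 / 10.238 = 46.88.

46.88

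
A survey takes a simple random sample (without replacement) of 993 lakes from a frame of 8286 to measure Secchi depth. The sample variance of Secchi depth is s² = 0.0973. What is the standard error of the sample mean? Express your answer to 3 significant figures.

Under SRS without replacement, Var(ȳ) = (1 − f)·s²/n with f = n/N = 993/8286 = 0.11984070.
Var(ȳ) = (1 − 0.11984070)·0.0973/993 = 0.88015930·9.7985901 × 10^-5 = 8.6243203 × 10^-5.
SE(ȳ) = √(8.6243203 × 10^-5) = 0.00929.

0.00929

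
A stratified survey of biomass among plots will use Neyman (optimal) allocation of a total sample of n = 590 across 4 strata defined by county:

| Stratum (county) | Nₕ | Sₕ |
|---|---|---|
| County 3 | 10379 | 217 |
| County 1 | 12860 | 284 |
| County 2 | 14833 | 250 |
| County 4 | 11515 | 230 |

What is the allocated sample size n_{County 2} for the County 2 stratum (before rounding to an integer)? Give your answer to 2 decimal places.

178.44

Neyman allocation: nₕ = n·NₕSₕ / Σⱼ NⱼSⱼ.
Σ NⱼSⱼ = 10379·217 + 12860·284 + 14833·250 + 11515·230 = 1.2261183 × 10^7.
n_{County 2} = 590·14833·250 / (1.2261183 × 10^7) = 178.44.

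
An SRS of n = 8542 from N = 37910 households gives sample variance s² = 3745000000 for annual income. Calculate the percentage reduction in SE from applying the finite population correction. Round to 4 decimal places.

f = n/N = 8542/37910 = 0.22532313.
SE_no-fpc = √(s²/n) = 662.13436; SE_fpc = √((1−f)s²/n) = 582.78239.
Ratio = √(1−f) = 0.88015730. Reduction = 100·(1 − 0.88015730) = 11.9843%.

11.9843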